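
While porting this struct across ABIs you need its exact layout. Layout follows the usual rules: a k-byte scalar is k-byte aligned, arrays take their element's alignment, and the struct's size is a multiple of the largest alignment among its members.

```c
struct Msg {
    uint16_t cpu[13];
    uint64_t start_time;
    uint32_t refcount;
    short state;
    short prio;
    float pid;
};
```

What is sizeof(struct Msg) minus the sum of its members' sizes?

0..26  cpu  (26B, 2-aligned)
26..32  -- padding (6B)
32..40  start_time  (8B, 8-aligned)
40..44  refcount  (4B, 4-aligned)
44..46  state  (2B, 2-aligned)
46..48  prio  (2B, 2-aligned)
48..52  pid  (4B, 4-aligned)
52..56  -- tail padding (4B)
sizeof = 56, alignof = 8
data bytes 46, size 56 → padding 10

10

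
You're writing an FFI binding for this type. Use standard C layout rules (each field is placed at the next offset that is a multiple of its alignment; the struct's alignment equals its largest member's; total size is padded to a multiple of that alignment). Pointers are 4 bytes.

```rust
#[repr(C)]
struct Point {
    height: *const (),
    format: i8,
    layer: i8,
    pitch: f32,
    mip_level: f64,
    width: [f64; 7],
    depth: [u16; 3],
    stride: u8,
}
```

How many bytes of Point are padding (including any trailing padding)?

7

@0: height [4B, align 4] → 4
@4: format [1B, align 1] → 5
@5: layer [1B, align 1] → 6
+2 pad (align 4)
@8: pitch [4B, align 4] → 12
+4 pad (align 8)
@16: mip_level [8B, align 8] → 24
@24: width [56B, align 8] → 80
@80: depth [6B, align 2] → 86
@86: stride [1B, align 1] → 87
+1 tail pad (align 8)
size 88, align 8
data bytes 81, size 88 → padding 7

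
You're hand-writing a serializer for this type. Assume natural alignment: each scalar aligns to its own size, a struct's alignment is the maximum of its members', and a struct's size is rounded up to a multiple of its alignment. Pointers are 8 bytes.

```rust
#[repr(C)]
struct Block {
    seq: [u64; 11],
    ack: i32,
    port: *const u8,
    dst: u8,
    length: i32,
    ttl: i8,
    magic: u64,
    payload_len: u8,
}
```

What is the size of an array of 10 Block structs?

0..88  seq  (88B, 8-aligned)
88..92  ack  (4B, 4-aligned)
92..96  -- padding (4B)
96..104  port  (8B, 8-aligned)
104..105  dst  (1B, 1-aligned)
105..108  -- padding (3B)
108..112  length  (4B, 4-aligned)
112..113  ttl  (1B, 1-aligned)
113..120  -- padding (7B)
120..128  magic  (8B, 8-aligned)
128..129  payload_len  (1B, 1-aligned)
129..136  -- tail padding (7B)
sizeof = 136, alignof = 8
array of 10: 10 × 136 = 1360

1360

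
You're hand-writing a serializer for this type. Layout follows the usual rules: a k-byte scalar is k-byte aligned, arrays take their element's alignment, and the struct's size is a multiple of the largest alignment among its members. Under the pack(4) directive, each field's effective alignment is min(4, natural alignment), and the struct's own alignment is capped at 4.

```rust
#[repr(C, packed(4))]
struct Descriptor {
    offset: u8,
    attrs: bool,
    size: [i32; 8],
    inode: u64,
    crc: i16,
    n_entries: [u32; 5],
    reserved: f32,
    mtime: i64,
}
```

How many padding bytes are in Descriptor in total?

4

offset at 0 (size 1, align 1) → ends 1
attrs at 1 (size 1, align 1) → ends 2
pad 2 to align 4 for size
size at 4 (size 32, align 4) → ends 36
inode at 36 (size 8, align 4) → ends 44
crc at 44 (size 2, align 2) → ends 46
pad 2 to align 4 for n_entries
n_entries at 48 (size 20, align 4) → ends 68
reserved at 68 (size 4, align 4) → ends 72
mtime at 72 (size 8, align 4) → ends 80
total 80 bytes, alignment 4
data bytes 76, size 80 → padding 4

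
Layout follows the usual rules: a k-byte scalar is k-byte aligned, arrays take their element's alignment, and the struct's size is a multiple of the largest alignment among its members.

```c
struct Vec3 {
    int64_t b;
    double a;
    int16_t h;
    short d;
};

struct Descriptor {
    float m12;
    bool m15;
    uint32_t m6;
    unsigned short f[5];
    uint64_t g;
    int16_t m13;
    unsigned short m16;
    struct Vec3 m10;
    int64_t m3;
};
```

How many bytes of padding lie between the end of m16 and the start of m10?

4

Vec3: @0: b [8B, align 8] → 8; @8: a [8B, align 8] → 16; @16: h [2B, align 2] → 18; @18: d [2B, align 2] → 20; +4 tail pad (align 8); size 24, align 8
@0: m12 [4B, align 4] → 4
@4: m15 [1B, align 1] → 5
+3 pad (align 4)
@8: m6 [4B, align 4] → 12
@12: f [10B, align 2] → 22
+2 pad (align 8)
@24: g [8B, align 8] → 32
@32: m13 [2B, align 2] → 34
@34: m16 [2B, align 2] → 36
+4 pad (align 8)
@40: m10 [24B, align 8] → 64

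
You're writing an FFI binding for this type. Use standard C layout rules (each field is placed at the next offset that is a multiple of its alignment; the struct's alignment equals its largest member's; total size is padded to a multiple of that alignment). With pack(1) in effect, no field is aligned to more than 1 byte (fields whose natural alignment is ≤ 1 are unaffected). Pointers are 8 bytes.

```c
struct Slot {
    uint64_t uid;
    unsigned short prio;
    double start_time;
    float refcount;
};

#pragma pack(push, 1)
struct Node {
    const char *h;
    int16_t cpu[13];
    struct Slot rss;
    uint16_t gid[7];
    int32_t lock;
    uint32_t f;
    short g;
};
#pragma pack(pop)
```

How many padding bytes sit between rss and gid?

0

Slot: 0..8  uid  (8B, 8-aligned); 8..10  prio  (2B, 2-aligned); 10..16  -- padding (6B); 16..24  start_time  (8B, 8-aligned); 24..28  refcount  (4B, 4-aligned); 28..32  -- tail padding (4B); sizeof = 32, alignof = 8
0..8  h  (8B, 1-aligned)
8..34  cpu  (26B, 1-aligned)
34..66  rss  (32B, 1-aligned)
66..80  gid  (14B, 1-aligned)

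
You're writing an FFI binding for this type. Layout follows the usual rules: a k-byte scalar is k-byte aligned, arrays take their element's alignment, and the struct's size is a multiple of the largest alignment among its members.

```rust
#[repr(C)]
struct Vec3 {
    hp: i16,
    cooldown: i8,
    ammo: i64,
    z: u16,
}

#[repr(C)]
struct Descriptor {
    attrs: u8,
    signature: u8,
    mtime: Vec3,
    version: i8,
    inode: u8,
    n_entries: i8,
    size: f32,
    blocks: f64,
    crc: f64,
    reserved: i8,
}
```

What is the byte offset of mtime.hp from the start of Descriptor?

8

Vec3: 0..2  hp  (2B, 2-aligned); 2..3  cooldown  (1B, 1-aligned); 3..8  -- padding (5B); 8..16  ammo  (8B, 8-aligned); 16..18  z  (2B, 2-aligned); 18..24  -- tail padding (6B); sizeof = 24, alignof = 8
0..1  attrs  (1B, 1-aligned)
1..2  signature  (1B, 1-aligned)
2..8  -- padding (6B)
8..32  mtime  (24B, 8-aligned)
within Vec3: hp at 0
8 + 0 = 8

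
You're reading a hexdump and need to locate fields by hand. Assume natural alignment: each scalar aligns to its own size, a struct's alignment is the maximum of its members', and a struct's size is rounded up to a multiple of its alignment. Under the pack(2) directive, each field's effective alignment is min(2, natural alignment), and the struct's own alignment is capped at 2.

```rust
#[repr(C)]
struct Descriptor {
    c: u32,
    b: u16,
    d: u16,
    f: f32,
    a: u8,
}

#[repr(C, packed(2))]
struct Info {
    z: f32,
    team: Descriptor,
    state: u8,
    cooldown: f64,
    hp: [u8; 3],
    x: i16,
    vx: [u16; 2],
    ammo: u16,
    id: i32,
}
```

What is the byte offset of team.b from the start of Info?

Descriptor: 0..4  c  (4B, 4-aligned); 4..6  b  (2B, 2-aligned); 6..8  d  (2B, 2-aligned); 8..12  f  (4B, 4-aligned); 12..13  a  (1B, 1-aligned); 13..16  -- tail padding (3B); sizeof = 16, alignof = 4
0..4  z  (4B, 2-aligned)
4..20  team  (16B, 2-aligned)
within Descriptor: b at 4
4 + 4 = 8

8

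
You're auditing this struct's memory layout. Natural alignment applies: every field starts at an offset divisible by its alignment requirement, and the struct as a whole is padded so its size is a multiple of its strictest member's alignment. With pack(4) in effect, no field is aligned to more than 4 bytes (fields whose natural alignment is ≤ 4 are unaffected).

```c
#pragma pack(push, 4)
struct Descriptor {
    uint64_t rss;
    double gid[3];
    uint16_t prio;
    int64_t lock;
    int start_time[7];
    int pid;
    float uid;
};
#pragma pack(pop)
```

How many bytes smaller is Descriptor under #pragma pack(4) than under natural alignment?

8

natural layout:
  rss at 0 (size 8, align 8) → ends 8
  gid at 8 (size 24, align 8) → ends 32
  prio at 32 (size 2, align 2) → ends 34
  pad 6 to align 8 for lock
  lock at 40 (size 8, align 8) → ends 48
  start_time at 48 (size 28, align 4) → ends 76
  pid at 76 (size 4, align 4) → ends 80
  uid at 80 (size 4, align 4) → ends 84
  tail pad 4 to reach multiple of 8
  total 88 bytes, alignment 8
packed(4) layout:
  rss at 0 (size 8, align 4) → ends 8
  gid at 8 (size 24, align 4) → ends 32
  prio at 32 (size 2, align 2) → ends 34
  pad 2 to align 4 for lock
  lock at 36 (size 8, align 4) → ends 44
  start_time at 44 (size 28, align 4) → ends 72
  pid at 72 (size 4, align 4) → ends 76
  uid at 76 (size 4, align 4) → ends 80
  total 80 bytes, alignment 4
88 − 80 = 8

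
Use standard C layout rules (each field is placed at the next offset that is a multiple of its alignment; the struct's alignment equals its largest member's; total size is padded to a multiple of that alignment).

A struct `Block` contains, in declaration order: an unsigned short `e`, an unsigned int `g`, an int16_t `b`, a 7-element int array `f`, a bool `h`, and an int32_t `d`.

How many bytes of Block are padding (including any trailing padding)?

@0: e [2B, align 2] → 2
+2 pad (align 4)
@4: g [4B, align 4] → 8
@8: b [2B, align 2] → 10
+2 pad (align 4)
@12: f [28B, align 4] → 40
@40: h [1B, align 1] → 41
+3 pad (align 4)
@44: d [4B, align 4] → 48
size 48, align 4
data bytes 41, size 48 → padding 7

7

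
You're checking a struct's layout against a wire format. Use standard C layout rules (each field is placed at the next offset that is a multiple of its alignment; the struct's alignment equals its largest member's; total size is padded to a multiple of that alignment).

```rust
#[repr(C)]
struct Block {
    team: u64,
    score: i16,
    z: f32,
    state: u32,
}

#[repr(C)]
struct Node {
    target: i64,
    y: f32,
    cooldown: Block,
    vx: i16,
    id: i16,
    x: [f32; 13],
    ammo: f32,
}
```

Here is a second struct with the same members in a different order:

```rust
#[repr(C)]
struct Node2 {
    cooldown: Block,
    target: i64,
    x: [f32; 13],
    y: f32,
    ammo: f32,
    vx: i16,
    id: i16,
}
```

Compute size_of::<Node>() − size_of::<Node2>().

Block: @0: team [8B, align 8] → 8; @8: score [2B, align 2] → 10; +2 pad (align 4); @12: z [4B, align 4] → 16; @16: state [4B, align 4] → 20; +4 tail pad (align 8); size 24, align 8
@0: target [8B, align 8] → 8
@8: y [4B, align 4] → 12
+4 pad (align 8)
@16: cooldown [24B, align 8] → 40
@40: vx [2B, align 2] → 42
@42: id [2B, align 2] → 44
@44: x [52B, align 4] → 96
@96: ammo [4B, align 4] → 100
+4 tail pad (align 8)
size 104, align 8
— Node2 —
@0: cooldown [24B, align 8] → 24
@24: target [8B, align 8] → 32
@32: x [52B, align 4] → 84
@84: y [4B, align 4] → 88
@88: ammo [4B, align 4] → 92
@92: vx [2B, align 2] → 94
@94: id [2B, align 2] → 96
size 96, align 8
104 − 96 = 8

8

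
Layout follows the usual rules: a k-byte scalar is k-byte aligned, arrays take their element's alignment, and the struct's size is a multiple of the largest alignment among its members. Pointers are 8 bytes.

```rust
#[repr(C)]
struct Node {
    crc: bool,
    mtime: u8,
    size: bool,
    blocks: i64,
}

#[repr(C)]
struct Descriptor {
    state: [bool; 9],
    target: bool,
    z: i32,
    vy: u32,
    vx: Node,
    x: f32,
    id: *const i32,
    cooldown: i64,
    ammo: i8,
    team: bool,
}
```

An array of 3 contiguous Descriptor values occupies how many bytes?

216

Node: crc at 0 (size 1, align 1) → ends 1; mtime at 1 (size 1, align 1) → ends 2; size at 2 (size 1, align 1) → ends 3; pad 5 to align 8 for blocks; blocks at 8 (size 8, align 8) → ends 16; total 16 bytes, alignment 8
state at 0 (size 9, align 1) → ends 9
target at 9 (size 1, align 1) → ends 10
pad 2 to align 4 for z
z at 12 (size 4, align 4) → ends 16
vy at 16 (size 4, align 4) → ends 20
pad 4 to align 8 for vx
vx at 24 (size 16, align 8) → ends 40
x at 40 (size 4, align 4) → ends 44
pad 4 to align 8 for id
id at 48 (size 8, align 8) → ends 56
cooldown at 56 (size 8, align 8) → ends 64
ammo at 64 (size 1, align 1) → ends 65
team at 65 (size 1, align 1) → ends 66
tail pad 6 to reach multiple of 8
total 72 bytes, alignment 8
array of 3: 3 × 72 = 216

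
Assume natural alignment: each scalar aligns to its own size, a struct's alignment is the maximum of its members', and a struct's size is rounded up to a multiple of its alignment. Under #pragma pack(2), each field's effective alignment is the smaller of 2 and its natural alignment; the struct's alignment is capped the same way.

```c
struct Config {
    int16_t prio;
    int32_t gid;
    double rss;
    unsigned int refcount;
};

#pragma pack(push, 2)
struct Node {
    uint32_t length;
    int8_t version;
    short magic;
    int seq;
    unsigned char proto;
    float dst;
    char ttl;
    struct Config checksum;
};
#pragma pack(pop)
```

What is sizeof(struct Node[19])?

Config: prio at 0 (size 2, align 2) → ends 2; pad 2 to align 4 for gid; gid at 4 (size 4, align 4) → ends 8; rss at 8 (size 8, align 8) → ends 16; refcount at 16 (size 4, align 4) → ends 20; tail pad 4 to reach multiple of 8; total 24 bytes, alignment 8
length at 0 (size 4, align 2) → ends 4
version at 4 (size 1, align 1) → ends 5
pad 1 to align 2 for magic
magic at 6 (size 2, align 2) → ends 8
seq at 8 (size 4, align 2) → ends 12
proto at 12 (size 1, align 1) → ends 13
pad 1 to align 2 for dst
dst at 14 (size 4, align 2) → ends 18
ttl at 18 (size 1, align 1) → ends 19
pad 1 to align 2 for checksum
checksum at 20 (size 24, align 2) → ends 44
total 44 bytes, alignment 2
array of 19: 19 × 44 = 836

836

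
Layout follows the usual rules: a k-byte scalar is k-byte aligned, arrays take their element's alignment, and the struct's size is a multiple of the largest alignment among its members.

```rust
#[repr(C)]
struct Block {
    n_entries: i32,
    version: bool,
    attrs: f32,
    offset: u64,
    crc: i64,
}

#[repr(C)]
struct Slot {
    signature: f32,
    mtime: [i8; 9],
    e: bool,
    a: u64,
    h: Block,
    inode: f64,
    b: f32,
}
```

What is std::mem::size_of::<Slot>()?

72 bytes

Block: @0: n_entries [4B, align 4] → 4; @4: version [1B, align 1] → 5; +3 pad (align 4); @8: attrs [4B, align 4] → 12; +4 pad (align 8); @16: offset [8B, align 8] → 24; @24: crc [8B, align 8] → 32; size 32, align 8
@0: signature [4B, align 4] → 4
@4: mtime [9B, align 1] → 13
@13: e [1B, align 1] → 14
+2 pad (align 8)
@16: a [8B, align 8] → 24
@24: h [32B, align 8] → 56
@56: inode [8B, align 8] → 64
@64: b [4B, align 4] → 68
+4 tail pad (align 8)
size 72, align 8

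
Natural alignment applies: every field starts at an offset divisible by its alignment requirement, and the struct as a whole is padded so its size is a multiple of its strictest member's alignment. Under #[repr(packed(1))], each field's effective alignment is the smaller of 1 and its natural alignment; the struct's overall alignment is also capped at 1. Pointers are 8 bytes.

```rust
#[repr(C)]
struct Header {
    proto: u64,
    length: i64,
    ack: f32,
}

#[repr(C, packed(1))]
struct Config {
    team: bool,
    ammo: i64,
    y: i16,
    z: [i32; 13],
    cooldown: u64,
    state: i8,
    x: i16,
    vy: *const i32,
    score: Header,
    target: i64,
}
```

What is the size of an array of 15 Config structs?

1710

Header: @0: proto [8B, align 8] → 8; @8: length [8B, align 8] → 16; @16: ack [4B, align 4] → 20; +4 tail pad (align 8); size 24, align 8
@0: team [1B, align 1] → 1
@1: ammo [8B, align 1] → 9
@9: y [2B, align 1] → 11
@11: z [52B, align 1] → 63
@63: cooldown [8B, align 1] → 71
@71: state [1B, align 1] → 72
@72: x [2B, align 1] → 74
@74: vy [8B, align 1] → 82
@82: score [24B, align 1] → 106
@106: target [8B, align 1] → 114
size 114, align 1
array of 15: 15 × 114 = 1710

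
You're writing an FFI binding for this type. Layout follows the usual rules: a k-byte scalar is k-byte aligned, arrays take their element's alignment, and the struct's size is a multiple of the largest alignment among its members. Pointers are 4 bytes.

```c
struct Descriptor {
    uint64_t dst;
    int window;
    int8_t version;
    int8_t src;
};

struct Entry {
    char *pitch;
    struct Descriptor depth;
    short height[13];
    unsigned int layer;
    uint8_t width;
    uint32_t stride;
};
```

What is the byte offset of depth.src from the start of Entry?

21

Descriptor: @0: dst [8B, align 8] → 8; @8: window [4B, align 4] → 12; @12: version [1B, align 1] → 13; @13: src [1B, align 1] → 14; +2 tail pad (align 8); size 16, align 8
@0: pitch [4B, align 4] → 4
+4 pad (align 8)
@8: depth [16B, align 8] → 24
within Descriptor: src at 13
8 + 13 = 21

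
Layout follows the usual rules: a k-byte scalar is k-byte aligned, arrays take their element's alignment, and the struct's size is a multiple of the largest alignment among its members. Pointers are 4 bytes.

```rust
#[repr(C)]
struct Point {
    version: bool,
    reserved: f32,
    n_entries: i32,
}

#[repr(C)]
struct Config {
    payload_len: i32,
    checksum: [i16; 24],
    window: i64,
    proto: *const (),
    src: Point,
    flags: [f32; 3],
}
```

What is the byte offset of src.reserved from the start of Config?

72

Point: @0: version [1B, align 1] → 1; +3 pad (align 4); @4: reserved [4B, align 4] → 8; @8: n_entries [4B, align 4] → 12; size 12, align 4
@0: payload_len [4B, align 4] → 4
@4: checksum [48B, align 2] → 52
+4 pad (align 8)
@56: window [8B, align 8] → 64
@64: proto [4B, align 4] → 68
@68: src [12B, align 4] → 80
within Point: reserved at 4
68 + 4 = 72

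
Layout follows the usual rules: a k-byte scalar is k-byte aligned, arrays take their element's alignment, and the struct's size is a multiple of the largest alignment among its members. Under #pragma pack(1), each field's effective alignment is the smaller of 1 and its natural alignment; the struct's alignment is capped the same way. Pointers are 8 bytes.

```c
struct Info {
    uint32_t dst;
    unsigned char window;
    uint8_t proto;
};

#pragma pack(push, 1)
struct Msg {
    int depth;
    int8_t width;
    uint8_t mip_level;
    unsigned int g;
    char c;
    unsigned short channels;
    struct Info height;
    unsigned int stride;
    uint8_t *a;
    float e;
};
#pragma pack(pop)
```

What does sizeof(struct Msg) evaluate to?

Info: 0..4  dst  (4B, 4-aligned); 4..5  window  (1B, 1-aligned); 5..6  proto  (1B, 1-aligned); 6..8  -- tail padding (2B); sizeof = 8, alignof = 4
0..4  depth  (4B, 1-aligned)
4..5  width  (1B, 1-aligned)
5..6  mip_level  (1B, 1-aligned)
6..10  g  (4B, 1-aligned)
10..11  c  (1B, 1-aligned)
11..13  channels  (2B, 1-aligned)
13..21  height  (8B, 1-aligned)
21..25  stride  (4B, 1-aligned)
25..33  a  (8B, 1-aligned)
33..37  e  (4B, 1-aligned)
sizeof = 37, alignof = 1

37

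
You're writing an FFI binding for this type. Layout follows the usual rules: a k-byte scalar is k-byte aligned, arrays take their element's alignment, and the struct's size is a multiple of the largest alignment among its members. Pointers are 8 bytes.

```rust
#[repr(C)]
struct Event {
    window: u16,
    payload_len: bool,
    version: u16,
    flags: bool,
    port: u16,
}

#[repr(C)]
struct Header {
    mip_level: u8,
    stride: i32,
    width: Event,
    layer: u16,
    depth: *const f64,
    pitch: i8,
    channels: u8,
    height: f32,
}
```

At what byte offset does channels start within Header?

33

Event: @0: window [2B, align 2] → 2; @2: payload_len [1B, align 1] → 3; +1 pad (align 2); @4: version [2B, align 2] → 6; @6: flags [1B, align 1] → 7; +1 pad (align 2); @8: port [2B, align 2] → 10; size 10, align 2
@0: mip_level [1B, align 1] → 1
+3 pad (align 4)
@4: stride [4B, align 4] → 8
@8: width [10B, align 2] → 18
@18: layer [2B, align 2] → 20
+4 pad (align 8)
@24: depth [8B, align 8] → 32
@32: pitch [1B, align 1] → 33
@33: channels [1B, align 1] → 34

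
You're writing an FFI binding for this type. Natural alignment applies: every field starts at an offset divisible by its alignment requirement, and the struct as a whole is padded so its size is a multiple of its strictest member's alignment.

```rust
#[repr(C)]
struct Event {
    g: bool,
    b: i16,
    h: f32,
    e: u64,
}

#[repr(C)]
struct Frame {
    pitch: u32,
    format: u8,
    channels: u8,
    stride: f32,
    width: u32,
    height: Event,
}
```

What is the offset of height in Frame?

16

Event: 0..1  g  (1B, 1-aligned); 1..2  -- padding (1B); 2..4  b  (2B, 2-aligned); 4..8  h  (4B, 4-aligned); 8..16  e  (8B, 8-aligned); sizeof = 16, alignof = 8
0..4  pitch  (4B, 4-aligned)
4..5  format  (1B, 1-aligned)
5..6  channels  (1B, 1-aligned)
6..8  -- padding (2B)
8..12  stride  (4B, 4-aligned)
12..16  width  (4B, 4-aligned)
16..32  height  (16B, 8-aligned)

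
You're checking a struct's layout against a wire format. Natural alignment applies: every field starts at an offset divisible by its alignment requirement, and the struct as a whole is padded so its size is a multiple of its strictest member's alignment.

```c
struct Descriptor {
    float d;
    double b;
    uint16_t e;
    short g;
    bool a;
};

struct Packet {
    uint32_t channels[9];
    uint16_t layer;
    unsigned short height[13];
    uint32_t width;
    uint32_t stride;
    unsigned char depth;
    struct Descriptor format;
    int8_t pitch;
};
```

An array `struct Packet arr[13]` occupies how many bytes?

Descriptor: @0: d [4B, align 4] → 4; +4 pad (align 8); @8: b [8B, align 8] → 16; @16: e [2B, align 2] → 18; @18: g [2B, align 2] → 20; @20: a [1B, align 1] → 21; +3 tail pad (align 8); size 24, align 8
@0: channels [36B, align 4] → 36
@36: layer [2B, align 2] → 38
@38: height [26B, align 2] → 64
@64: width [4B, align 4] → 68
@68: stride [4B, align 4] → 72
@72: depth [1B, align 1] → 73
+7 pad (align 8)
@80: format [24B, align 8] → 104
@104: pitch [1B, align 1] → 105
+7 tail pad (align 8)
size 112, align 8
array of 13: 13 × 112 = 1456

1456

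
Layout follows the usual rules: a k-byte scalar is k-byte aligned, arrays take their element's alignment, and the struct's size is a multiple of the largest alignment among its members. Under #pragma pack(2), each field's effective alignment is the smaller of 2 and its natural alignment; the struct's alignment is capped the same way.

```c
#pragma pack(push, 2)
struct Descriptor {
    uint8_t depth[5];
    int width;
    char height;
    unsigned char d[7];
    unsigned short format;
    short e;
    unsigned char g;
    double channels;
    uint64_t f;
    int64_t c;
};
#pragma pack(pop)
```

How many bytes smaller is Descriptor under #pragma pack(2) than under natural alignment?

natural layout:
  0..5  depth  (5B, 1-aligned)
  5..8  -- padding (3B)
  8..12  width  (4B, 4-aligned)
  12..13  height  (1B, 1-aligned)
  13..20  d  (7B, 1-aligned)
  20..22  format  (2B, 2-aligned)
  22..24  e  (2B, 2-aligned)
  24..25  g  (1B, 1-aligned)
  25..32  -- padding (7B)
  32..40  channels  (8B, 8-aligned)
  40..48  f  (8B, 8-aligned)
  48..56  c  (8B, 8-aligned)
  sizeof = 56, alignof = 8
packed(2) layout:
  0..5  depth  (5B, 1-aligned)
  5..6  -- padding (1B)
  6..10  width  (4B, 2-aligned)
  10..11  height  (1B, 1-aligned)
  11..18  d  (7B, 1-aligned)
  18..20  format  (2B, 2-aligned)
  20..22  e  (2B, 2-aligned)
  22..23  g  (1B, 1-aligned)
  23..24  -- padding (1B)
  24..32  channels  (8B, 2-aligned)
  32..40  f  (8B, 2-aligned)
  40..48  c  (8B, 2-aligned)
  sizeof = 48, alignof = 2
56 − 48 = 8

8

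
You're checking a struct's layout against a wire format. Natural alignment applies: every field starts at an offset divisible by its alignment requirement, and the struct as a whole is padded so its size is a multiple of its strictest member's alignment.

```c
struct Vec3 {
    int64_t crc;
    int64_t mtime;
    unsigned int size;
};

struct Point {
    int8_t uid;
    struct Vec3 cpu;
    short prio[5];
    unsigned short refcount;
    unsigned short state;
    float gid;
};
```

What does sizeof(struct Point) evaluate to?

56 bytes

Vec3: @0: crc [8B, align 8] → 8; @8: mtime [8B, align 8] → 16; @16: size [4B, align 4] → 20; +4 tail pad (align 8); size 24, align 8
@0: uid [1B, align 1] → 1
+7 pad (align 8)
@8: cpu [24B, align 8] → 32
@32: prio [10B, align 2] → 42
@42: refcount [2B, align 2] → 44
@44: state [2B, align 2] → 46
+2 pad (align 4)
@48: gid [4B, align 4] → 52
+4 tail pad (align 8)
size 56, align 8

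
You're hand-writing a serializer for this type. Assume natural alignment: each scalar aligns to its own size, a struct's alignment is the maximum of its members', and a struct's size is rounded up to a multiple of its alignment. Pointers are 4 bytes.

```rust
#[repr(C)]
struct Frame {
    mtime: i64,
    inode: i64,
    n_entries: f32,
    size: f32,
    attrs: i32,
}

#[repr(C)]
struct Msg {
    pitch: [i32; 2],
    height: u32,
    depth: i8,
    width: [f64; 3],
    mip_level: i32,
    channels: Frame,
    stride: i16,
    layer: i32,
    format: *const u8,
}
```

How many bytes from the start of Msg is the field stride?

80

Frame: mtime at 0 (size 8, align 8) → ends 8; inode at 8 (size 8, align 8) → ends 16; n_entries at 16 (size 4, align 4) → ends 20; size at 20 (size 4, align 4) → ends 24; attrs at 24 (size 4, align 4) → ends 28; tail pad 4 to reach multiple of 8; total 32 bytes, alignment 8
pitch at 0 (size 8, align 4) → ends 8
height at 8 (size 4, align 4) → ends 12
depth at 12 (size 1, align 1) → ends 13
pad 3 to align 8 for width
width at 16 (size 24, align 8) → ends 40
mip_level at 40 (size 4, align 4) → ends 44
pad 4 to align 8 for channels
channels at 48 (size 32, align 8) → ends 80
stride at 80 (size 2, align 2) → ends 82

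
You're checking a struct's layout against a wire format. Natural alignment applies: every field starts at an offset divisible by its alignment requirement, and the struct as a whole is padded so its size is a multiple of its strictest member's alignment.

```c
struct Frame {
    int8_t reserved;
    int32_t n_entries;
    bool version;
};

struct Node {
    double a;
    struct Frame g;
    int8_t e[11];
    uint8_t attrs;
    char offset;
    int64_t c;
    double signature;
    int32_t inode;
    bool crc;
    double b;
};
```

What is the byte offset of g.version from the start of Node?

16

Frame: @0: reserved [1B, align 1] → 1; +3 pad (align 4); @4: n_entries [4B, align 4] → 8; @8: version [1B, align 1] → 9; +3 tail pad (align 4); size 12, align 4
@0: a [8B, align 8] → 8
@8: g [12B, align 4] → 20
within Frame: version at 8
8 + 8 = 16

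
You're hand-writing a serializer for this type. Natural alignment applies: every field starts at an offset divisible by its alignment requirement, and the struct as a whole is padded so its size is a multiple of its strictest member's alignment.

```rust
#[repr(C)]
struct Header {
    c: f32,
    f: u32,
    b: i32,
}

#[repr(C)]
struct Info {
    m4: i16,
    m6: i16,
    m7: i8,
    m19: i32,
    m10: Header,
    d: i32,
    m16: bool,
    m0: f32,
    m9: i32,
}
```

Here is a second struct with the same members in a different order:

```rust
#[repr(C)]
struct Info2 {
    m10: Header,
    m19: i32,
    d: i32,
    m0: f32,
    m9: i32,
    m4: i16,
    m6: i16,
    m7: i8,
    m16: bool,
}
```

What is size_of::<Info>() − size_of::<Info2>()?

Header: c at 0 (size 4, align 4) → ends 4; f at 4 (size 4, align 4) → ends 8; b at 8 (size 4, align 4) → ends 12; total 12 bytes, alignment 4
m4 at 0 (size 2, align 2) → ends 2
m6 at 2 (size 2, align 2) → ends 4
m7 at 4 (size 1, align 1) → ends 5
pad 3 to align 4 for m19
m19 at 8 (size 4, align 4) → ends 12
m10 at 12 (size 12, align 4) → ends 24
d at 24 (size 4, align 4) → ends 28
m16 at 28 (size 1, align 1) → ends 29
pad 3 to align 4 for m0
m0 at 32 (size 4, align 4) → ends 36
m9 at 36 (size 4, align 4) → ends 40
total 40 bytes, alignment 4
— Info2 —
m10 at 0 (size 12, align 4) → ends 12
m19 at 12 (size 4, align 4) → ends 16
d at 16 (size 4, align 4) → ends 20
m0 at 20 (size 4, align 4) → ends 24
m9 at 24 (size 4, align 4) → ends 28
m4 at 28 (size 2, align 2) → ends 30
m6 at 30 (size 2, align 2) → ends 32
m7 at 32 (size 1, align 1) → ends 33
m16 at 33 (size 1, align 1) → ends 34
tail pad 2 to reach multiple of 4
total 36 bytes, alignment 4
40 − 36 = 4

4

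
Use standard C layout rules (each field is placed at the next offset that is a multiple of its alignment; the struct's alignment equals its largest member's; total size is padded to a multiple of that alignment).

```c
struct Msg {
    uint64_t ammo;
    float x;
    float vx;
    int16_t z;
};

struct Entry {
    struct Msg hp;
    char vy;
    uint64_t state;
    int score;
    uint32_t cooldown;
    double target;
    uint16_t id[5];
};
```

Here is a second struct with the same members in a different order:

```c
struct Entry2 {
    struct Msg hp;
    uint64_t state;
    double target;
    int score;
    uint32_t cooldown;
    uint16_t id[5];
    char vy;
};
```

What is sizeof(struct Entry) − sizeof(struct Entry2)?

Msg: ammo at 0 (size 8, align 8) → ends 8; x at 8 (size 4, align 4) → ends 12; vx at 12 (size 4, align 4) → ends 16; z at 16 (size 2, align 2) → ends 18; tail pad 6 to reach multiple of 8; total 24 bytes, alignment 8
hp at 0 (size 24, align 8) → ends 24
vy at 24 (size 1, align 1) → ends 25
pad 7 to align 8 for state
state at 32 (size 8, align 8) → ends 40
score at 40 (size 4, align 4) → ends 44
cooldown at 44 (size 4, align 4) → ends 48
target at 48 (size 8, align 8) → ends 56
id at 56 (size 10, align 2) → ends 66
tail pad 6 to reach multiple of 8
total 72 bytes, alignment 8
— Entry2 —
hp at 0 (size 24, align 8) → ends 24
state at 24 (size 8, align 8) → ends 32
target at 32 (size 8, align 8) → ends 40
score at 40 (size 4, align 4) → ends 44
cooldown at 44 (size 4, align 4) → ends 48
id at 48 (size 10, align 2) → ends 58
vy at 58 (size 1, align 1) → ends 59
tail pad 5 to reach multiple of 8
total 64 bytes, alignment 8
72 − 64 = 8

8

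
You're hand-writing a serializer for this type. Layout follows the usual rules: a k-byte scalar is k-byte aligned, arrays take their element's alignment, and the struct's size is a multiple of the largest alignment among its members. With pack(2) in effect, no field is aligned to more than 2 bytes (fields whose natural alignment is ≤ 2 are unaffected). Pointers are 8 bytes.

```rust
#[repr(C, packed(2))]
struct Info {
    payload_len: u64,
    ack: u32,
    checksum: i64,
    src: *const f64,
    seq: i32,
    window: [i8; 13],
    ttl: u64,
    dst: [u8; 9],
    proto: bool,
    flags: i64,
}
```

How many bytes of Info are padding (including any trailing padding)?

payload_len at 0 (size 8, align 2) → ends 8
ack at 8 (size 4, align 2) → ends 12
checksum at 12 (size 8, align 2) → ends 20
src at 20 (size 8, align 2) → ends 28
seq at 28 (size 4, align 2) → ends 32
window at 32 (size 13, align 1) → ends 45
pad 1 to align 2 for ttl
ttl at 46 (size 8, align 2) → ends 54
dst at 54 (size 9, align 1) → ends 63
proto at 63 (size 1, align 1) → ends 64
flags at 64 (size 8, align 2) → ends 72
total 72 bytes, alignment 2
data bytes 71, size 72 → padding 1

1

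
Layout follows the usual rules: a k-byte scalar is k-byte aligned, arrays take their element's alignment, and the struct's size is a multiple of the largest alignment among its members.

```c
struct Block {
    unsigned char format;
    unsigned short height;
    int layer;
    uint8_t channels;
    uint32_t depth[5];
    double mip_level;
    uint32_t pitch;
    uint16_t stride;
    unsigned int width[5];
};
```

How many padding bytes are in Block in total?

@0: format [1B, align 1] → 1
+1 pad (align 2)
@2: height [2B, align 2] → 4
@4: layer [4B, align 4] → 8
@8: channels [1B, align 1] → 9
+3 pad (align 4)
@12: depth [20B, align 4] → 32
@32: mip_level [8B, align 8] → 40
@40: pitch [4B, align 4] → 44
@44: stride [2B, align 2] → 46
+2 pad (align 4)
@48: width [20B, align 4] → 68
+4 tail pad (align 8)
size 72, align 8
data bytes 62, size 72 → padding 10

10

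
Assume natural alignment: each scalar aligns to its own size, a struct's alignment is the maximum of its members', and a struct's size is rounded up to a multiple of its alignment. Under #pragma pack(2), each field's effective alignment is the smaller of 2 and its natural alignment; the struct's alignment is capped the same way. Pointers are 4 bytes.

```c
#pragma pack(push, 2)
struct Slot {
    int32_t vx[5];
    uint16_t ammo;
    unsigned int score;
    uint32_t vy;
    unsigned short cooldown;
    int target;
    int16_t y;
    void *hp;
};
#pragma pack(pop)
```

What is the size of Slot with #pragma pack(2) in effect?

42

@0: vx [20B, align 2] → 20
@20: ammo [2B, align 2] → 22
@22: score [4B, align 2] → 26
@26: vy [4B, align 2] → 30
@30: cooldown [2B, align 2] → 32
@32: target [4B, align 2] → 36
@36: y [2B, align 2] → 38
@38: hp [4B, align 2] → 42
size 42, align 2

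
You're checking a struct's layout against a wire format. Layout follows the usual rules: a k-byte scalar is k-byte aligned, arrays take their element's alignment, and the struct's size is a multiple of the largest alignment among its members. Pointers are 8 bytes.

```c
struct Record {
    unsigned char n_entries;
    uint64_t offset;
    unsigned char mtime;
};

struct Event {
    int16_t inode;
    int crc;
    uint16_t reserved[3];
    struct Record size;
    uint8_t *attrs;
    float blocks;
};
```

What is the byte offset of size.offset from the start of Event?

24

Record: n_entries at 0 (size 1, align 1) → ends 1; pad 7 to align 8 for offset; offset at 8 (size 8, align 8) → ends 16; mtime at 16 (size 1, align 1) → ends 17; tail pad 7 to reach multiple of 8; total 24 bytes, alignment 8
inode at 0 (size 2, align 2) → ends 2
pad 2 to align 4 for crc
crc at 4 (size 4, align 4) → ends 8
reserved at 8 (size 6, align 2) → ends 14
pad 2 to align 8 for size
size at 16 (size 24, align 8) → ends 40
within Record: offset at 8
16 + 8 = 24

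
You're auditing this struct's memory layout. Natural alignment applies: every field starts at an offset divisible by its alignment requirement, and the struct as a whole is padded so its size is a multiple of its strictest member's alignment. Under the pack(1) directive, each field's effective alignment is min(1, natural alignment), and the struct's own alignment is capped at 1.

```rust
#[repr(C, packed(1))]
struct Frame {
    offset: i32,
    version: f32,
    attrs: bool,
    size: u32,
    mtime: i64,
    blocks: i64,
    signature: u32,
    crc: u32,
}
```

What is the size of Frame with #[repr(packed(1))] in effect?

37

@0: offset [4B, align 1] → 4
@4: version [4B, align 1] → 8
@8: attrs [1B, align 1] → 9
@9: size [4B, align 1] → 13
@13: mtime [8B, align 1] → 21
@21: blocks [8B, align 1] → 29
@29: signature [4B, align 1] → 33
@33: crc [4B, align 1] → 37
size 37, align 1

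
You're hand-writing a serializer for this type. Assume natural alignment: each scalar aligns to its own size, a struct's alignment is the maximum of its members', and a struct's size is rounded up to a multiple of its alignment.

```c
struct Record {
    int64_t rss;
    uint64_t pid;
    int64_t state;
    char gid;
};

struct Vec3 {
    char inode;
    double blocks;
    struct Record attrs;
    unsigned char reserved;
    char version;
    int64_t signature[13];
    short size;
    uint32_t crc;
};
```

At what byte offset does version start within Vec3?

Record: @0: rss [8B, align 8] → 8; @8: pid [8B, align 8] → 16; @16: state [8B, align 8] → 24; @24: gid [1B, align 1] → 25; +7 tail pad (align 8); size 32, align 8
@0: inode [1B, align 1] → 1
+7 pad (align 8)
@8: blocks [8B, align 8] → 16
@16: attrs [32B, align 8] → 48
@48: reserved [1B, align 1] → 49
@49: version [1B, align 1] → 50

49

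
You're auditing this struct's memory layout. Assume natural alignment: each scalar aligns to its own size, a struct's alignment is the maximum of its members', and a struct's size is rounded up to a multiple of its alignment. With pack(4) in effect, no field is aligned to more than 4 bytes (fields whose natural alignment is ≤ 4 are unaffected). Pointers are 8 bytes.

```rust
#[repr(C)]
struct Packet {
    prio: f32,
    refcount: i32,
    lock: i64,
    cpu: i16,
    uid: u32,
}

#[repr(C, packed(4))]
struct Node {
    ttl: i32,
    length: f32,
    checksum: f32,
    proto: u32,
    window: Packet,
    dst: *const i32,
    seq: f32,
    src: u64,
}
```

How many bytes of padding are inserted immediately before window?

Packet: 0..4  prio  (4B, 4-aligned); 4..8  refcount  (4B, 4-aligned); 8..16  lock  (8B, 8-aligned); 16..18  cpu  (2B, 2-aligned); 18..20  -- padding (2B); 20..24  uid  (4B, 4-aligned); sizeof = 24, alignof = 8
0..4  ttl  (4B, 4-aligned)
4..8  length  (4B, 4-aligned)
8..12  checksum  (4B, 4-aligned)
12..16  proto  (4B, 4-aligned)
16..40  window  (24B, 4-aligned)

0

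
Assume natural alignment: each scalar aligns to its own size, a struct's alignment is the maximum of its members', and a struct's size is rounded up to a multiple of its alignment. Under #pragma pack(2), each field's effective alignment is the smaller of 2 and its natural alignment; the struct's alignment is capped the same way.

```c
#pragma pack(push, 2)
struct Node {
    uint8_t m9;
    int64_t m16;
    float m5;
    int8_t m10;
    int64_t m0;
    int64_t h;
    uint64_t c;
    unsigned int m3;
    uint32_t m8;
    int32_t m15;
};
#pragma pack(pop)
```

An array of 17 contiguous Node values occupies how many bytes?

884

@0: m9 [1B, align 1] → 1
+1 pad (align 2)
@2: m16 [8B, align 2] → 10
@10: m5 [4B, align 2] → 14
@14: m10 [1B, align 1] → 15
+1 pad (align 2)
@16: m0 [8B, align 2] → 24
@24: h [8B, align 2] → 32
@32: c [8B, align 2] → 40
@40: m3 [4B, align 2] → 44
@44: m8 [4B, align 2] → 48
@48: m15 [4B, align 2] → 52
size 52, align 2
array of 17: 17 × 52 = 884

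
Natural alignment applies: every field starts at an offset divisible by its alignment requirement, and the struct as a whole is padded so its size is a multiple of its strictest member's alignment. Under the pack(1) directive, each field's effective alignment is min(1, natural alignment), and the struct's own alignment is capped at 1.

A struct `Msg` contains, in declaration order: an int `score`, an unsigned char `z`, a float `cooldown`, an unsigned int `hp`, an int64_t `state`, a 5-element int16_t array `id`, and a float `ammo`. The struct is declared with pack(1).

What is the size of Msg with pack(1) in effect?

35

@0: score [4B, align 1] → 4
@4: z [1B, align 1] → 5
@5: cooldown [4B, align 1] → 9
@9: hp [4B, align 1] → 13
@13: state [8B, align 1] → 21
@21: id [10B, align 1] → 31
@31: ammo [4B, align 1] → 35
size 35, align 1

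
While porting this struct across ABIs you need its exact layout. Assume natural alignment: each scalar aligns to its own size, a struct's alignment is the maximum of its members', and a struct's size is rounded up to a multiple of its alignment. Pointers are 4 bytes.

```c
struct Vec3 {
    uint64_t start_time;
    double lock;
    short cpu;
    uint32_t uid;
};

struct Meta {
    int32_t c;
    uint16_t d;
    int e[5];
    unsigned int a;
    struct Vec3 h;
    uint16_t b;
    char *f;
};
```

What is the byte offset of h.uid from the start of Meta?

Vec3: 0..8  start_time  (8B, 8-aligned); 8..16  lock  (8B, 8-aligned); 16..18  cpu  (2B, 2-aligned); 18..20  -- padding (2B); 20..24  uid  (4B, 4-aligned); sizeof = 24, alignof = 8
0..4  c  (4B, 4-aligned)
4..6  d  (2B, 2-aligned)
6..8  -- padding (2B)
8..28  e  (20B, 4-aligned)
28..32  a  (4B, 4-aligned)
32..56  h  (24B, 8-aligned)
within Vec3: uid at 20
32 + 20 = 52

52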